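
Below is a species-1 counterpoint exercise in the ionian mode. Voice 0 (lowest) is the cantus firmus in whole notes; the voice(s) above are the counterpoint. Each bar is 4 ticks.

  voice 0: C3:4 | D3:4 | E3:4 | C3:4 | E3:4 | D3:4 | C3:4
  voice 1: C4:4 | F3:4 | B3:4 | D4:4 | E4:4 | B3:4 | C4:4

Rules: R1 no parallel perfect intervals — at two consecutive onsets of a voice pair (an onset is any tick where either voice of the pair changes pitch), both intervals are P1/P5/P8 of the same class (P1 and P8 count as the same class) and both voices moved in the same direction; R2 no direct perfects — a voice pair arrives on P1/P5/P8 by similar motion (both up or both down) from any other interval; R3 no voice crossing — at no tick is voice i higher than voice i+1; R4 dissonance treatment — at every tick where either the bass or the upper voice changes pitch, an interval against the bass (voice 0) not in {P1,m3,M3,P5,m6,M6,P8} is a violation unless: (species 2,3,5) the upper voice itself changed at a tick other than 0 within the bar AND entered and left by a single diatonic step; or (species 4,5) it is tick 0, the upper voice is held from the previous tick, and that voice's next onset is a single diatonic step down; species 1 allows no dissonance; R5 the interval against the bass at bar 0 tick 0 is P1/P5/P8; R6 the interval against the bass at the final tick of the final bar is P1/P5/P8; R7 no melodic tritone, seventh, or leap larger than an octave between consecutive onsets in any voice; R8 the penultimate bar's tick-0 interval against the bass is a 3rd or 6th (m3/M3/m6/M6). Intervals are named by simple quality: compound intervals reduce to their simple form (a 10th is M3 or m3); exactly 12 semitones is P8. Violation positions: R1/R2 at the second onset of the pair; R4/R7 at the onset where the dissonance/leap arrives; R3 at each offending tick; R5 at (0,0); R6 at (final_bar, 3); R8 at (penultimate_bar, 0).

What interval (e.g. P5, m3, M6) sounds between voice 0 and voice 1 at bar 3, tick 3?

M2

voice 0=C3 voice 1=D4 -> M2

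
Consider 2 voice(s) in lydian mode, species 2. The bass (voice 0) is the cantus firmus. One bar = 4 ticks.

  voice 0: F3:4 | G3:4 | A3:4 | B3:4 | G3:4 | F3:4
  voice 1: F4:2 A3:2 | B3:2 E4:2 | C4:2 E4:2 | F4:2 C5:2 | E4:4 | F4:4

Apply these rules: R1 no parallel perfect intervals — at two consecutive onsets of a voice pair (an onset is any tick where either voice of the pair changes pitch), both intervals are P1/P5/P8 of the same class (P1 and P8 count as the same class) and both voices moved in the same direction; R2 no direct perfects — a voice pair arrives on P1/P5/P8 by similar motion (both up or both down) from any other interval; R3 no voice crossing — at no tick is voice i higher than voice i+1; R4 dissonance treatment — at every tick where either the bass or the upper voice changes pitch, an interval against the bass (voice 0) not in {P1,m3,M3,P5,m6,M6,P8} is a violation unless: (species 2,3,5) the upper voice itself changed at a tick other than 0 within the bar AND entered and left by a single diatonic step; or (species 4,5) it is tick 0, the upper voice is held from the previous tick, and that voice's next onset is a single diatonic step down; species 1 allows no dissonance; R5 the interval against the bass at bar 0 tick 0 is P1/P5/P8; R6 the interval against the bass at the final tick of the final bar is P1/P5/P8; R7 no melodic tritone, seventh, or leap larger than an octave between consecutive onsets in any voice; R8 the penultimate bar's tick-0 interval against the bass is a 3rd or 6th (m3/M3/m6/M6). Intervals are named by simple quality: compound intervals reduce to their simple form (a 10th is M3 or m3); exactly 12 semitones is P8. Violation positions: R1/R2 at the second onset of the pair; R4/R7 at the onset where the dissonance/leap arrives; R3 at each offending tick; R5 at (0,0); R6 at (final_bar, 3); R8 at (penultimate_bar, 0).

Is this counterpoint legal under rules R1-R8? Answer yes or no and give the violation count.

bar 0: v0=F3 v1=F4 (P8)
bar 1: v0=G3 v1=B3 (M3)
bar 2: v0=A3 v1=C4 (m3)
bar 3: v0=B3 v1=F4 (TT)
bar 4: v0=G3 v1=E4 (M6)
bar 5: v0=F3 v1=F4 (P8)
  R4 @ bar3.0: B3/F4 TT untreated
  R4 @ bar3.2: B3/C5 m2 untreated

No (2 violations)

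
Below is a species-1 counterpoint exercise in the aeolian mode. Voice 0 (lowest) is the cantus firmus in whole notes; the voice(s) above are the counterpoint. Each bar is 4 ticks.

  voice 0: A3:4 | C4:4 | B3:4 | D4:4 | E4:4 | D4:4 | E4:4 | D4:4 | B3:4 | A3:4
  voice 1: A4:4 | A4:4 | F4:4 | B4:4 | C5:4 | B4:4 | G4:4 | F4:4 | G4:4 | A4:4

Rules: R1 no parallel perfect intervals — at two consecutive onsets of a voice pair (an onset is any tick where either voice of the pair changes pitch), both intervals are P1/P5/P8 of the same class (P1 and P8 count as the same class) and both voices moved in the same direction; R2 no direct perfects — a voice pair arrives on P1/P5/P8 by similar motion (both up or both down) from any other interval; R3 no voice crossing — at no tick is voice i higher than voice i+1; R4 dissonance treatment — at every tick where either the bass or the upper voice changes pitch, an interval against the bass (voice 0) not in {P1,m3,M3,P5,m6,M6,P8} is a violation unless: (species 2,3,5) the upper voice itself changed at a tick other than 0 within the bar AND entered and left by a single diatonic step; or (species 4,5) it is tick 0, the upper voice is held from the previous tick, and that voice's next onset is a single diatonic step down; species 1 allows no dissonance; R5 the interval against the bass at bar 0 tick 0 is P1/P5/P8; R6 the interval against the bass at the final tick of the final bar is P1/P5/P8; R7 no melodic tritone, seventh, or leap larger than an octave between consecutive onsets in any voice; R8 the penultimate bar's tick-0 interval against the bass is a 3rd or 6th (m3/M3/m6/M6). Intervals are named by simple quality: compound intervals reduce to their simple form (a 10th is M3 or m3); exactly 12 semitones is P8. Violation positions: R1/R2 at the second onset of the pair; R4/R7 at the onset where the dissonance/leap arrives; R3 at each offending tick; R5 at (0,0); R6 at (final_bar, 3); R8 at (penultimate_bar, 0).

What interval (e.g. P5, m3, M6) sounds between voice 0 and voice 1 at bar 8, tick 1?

voice 0=B3 voice 1=G4 -> m6

m6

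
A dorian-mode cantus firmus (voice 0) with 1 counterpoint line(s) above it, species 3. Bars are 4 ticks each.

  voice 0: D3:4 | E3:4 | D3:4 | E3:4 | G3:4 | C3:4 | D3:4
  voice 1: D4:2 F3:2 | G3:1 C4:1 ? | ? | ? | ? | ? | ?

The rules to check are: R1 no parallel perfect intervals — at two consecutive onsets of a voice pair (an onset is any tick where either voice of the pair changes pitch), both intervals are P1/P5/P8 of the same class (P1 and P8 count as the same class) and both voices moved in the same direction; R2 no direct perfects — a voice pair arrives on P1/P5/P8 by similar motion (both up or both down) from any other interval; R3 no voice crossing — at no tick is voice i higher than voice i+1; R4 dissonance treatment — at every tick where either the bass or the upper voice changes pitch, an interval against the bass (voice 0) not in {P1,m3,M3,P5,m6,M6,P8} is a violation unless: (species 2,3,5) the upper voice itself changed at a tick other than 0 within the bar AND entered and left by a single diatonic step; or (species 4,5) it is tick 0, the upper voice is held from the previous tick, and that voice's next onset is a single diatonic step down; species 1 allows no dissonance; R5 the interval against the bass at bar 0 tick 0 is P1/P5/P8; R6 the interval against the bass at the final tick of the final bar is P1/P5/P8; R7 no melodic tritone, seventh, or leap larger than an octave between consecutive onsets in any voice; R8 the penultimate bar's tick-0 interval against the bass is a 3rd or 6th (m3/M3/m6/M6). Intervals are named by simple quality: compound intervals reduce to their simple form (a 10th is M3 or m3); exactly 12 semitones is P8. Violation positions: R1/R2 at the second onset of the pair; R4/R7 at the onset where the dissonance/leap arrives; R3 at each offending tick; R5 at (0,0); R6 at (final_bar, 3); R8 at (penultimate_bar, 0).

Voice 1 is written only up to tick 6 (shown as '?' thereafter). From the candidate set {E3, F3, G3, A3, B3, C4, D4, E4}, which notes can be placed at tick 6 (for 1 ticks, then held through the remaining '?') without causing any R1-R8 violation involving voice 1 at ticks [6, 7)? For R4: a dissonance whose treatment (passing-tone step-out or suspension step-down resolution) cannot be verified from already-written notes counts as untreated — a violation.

E3: legal
F3: violates R4
G3: legal
A3: violates R4
B3: legal
C4: legal
D4: violates R4
E4: legal

{B3, C4, E3, E4, G3}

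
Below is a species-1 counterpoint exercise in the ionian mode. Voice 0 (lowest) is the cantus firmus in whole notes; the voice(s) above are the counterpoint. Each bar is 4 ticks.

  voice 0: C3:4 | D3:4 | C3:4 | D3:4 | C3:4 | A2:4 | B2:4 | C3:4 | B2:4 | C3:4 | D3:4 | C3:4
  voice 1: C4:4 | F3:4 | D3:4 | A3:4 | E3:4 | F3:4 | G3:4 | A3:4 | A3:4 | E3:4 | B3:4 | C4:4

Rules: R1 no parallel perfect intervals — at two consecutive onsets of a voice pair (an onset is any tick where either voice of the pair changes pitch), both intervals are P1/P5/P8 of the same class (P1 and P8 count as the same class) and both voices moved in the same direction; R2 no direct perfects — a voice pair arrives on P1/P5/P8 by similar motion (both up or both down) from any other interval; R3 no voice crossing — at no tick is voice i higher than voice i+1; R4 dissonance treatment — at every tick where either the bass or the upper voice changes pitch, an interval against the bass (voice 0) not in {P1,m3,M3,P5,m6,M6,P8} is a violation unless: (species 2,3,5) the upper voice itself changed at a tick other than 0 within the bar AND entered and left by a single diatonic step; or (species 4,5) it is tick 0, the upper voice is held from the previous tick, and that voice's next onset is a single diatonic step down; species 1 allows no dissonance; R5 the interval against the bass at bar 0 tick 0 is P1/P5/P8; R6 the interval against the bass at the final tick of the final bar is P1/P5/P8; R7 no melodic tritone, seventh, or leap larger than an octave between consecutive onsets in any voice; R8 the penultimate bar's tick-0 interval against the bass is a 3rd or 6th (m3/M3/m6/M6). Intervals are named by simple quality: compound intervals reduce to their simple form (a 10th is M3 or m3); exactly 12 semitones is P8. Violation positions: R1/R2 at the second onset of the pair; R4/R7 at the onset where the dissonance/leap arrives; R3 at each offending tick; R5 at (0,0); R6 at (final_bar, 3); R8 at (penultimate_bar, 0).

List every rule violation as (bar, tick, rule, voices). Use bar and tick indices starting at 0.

bar 0: v0=C3 v1=C4 downbeat P8
bar 1: v0=D3 v1=F3 downbeat m3
bar 2: v0=C3 v1=D3 downbeat M2
bar 3: v0=D3 v1=A3 downbeat P5
bar 4: v0=C3 v1=E3 downbeat M3
bar 5: v0=A2 v1=F3 downbeat m6
bar 6: v0=B2 v1=G3 downbeat m6
bar 7: v0=C3 v1=A3 downbeat M6
bar 8: v0=B2 v1=A3 downbeat m7
bar 9: v0=C3 v1=E3 downbeat M3
bar 10: v0=D3 v1=B3 downbeat M6
bar 11: v0=C3 v1=C4 downbeat P8
  -> R4 @ bar 2 tick 0 v(0, 1): C3/D3 M2 untreated
  -> R2 @ bar 3 tick 0 v(0, 1): C3/D3 M2 -> D3/A3 P5 similar
  -> R4 @ bar 8 tick 0 v(0, 1): B2/A3 m7 untreated

(2, 0, R4, (0, 1))
(3, 0, R2, (0, 1))
(8, 0, R4, (0, 1))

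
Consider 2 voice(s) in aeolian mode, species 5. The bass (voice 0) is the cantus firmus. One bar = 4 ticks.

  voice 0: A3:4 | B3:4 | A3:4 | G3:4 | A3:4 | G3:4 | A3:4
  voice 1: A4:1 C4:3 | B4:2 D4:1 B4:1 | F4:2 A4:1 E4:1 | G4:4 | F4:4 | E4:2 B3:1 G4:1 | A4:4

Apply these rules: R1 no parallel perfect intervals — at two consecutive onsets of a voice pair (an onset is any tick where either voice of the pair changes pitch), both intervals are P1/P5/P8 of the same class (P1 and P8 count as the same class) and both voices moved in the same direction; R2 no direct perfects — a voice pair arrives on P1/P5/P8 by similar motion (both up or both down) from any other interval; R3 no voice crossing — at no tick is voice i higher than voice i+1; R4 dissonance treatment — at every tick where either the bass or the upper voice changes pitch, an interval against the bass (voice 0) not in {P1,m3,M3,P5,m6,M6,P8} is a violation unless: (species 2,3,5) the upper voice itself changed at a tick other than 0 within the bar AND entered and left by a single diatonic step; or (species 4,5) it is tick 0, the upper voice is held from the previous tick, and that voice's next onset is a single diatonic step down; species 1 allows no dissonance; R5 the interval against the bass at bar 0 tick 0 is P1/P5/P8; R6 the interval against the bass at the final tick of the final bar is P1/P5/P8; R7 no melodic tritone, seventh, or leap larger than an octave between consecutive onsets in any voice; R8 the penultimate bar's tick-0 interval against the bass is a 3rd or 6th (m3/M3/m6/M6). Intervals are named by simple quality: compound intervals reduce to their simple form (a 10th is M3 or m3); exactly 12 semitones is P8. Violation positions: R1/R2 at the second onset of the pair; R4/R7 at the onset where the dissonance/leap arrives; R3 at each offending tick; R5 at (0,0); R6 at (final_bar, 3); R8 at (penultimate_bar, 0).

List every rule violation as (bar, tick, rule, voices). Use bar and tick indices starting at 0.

(1, 0, R2, (0, 1))
(1, 0, R7, (1,))
(2, 0, R7, (1,))
(6, 0, R1, (0, 1))

bar 0: v0=A3 v1=A4 downbeat P8
bar 1: v0=B3 v1=B4 downbeat P8
bar 2: v0=A3 v1=F4 downbeat m6
bar 3: v0=G3 v1=G4 downbeat P8
bar 4: v0=A3 v1=F4 downbeat m6
bar 5: v0=G3 v1=E4 downbeat M6
bar 6: v0=A3 v1=A4 downbeat P8
  -> R2 @ bar 1 tick 0 v(0, 1): A3/C4 m3 -> B3/B4 P8 similar
  -> R7 @ bar 1 tick 0 v(1,): C4->B4 leap 11st
  -> R7 @ bar 2 tick 0 v(1,): B4->F4 leap 6st
  -> R1 @ bar 6 tick 0 v(0, 1): G3/G4 P8 -> A3/A4 P8 similar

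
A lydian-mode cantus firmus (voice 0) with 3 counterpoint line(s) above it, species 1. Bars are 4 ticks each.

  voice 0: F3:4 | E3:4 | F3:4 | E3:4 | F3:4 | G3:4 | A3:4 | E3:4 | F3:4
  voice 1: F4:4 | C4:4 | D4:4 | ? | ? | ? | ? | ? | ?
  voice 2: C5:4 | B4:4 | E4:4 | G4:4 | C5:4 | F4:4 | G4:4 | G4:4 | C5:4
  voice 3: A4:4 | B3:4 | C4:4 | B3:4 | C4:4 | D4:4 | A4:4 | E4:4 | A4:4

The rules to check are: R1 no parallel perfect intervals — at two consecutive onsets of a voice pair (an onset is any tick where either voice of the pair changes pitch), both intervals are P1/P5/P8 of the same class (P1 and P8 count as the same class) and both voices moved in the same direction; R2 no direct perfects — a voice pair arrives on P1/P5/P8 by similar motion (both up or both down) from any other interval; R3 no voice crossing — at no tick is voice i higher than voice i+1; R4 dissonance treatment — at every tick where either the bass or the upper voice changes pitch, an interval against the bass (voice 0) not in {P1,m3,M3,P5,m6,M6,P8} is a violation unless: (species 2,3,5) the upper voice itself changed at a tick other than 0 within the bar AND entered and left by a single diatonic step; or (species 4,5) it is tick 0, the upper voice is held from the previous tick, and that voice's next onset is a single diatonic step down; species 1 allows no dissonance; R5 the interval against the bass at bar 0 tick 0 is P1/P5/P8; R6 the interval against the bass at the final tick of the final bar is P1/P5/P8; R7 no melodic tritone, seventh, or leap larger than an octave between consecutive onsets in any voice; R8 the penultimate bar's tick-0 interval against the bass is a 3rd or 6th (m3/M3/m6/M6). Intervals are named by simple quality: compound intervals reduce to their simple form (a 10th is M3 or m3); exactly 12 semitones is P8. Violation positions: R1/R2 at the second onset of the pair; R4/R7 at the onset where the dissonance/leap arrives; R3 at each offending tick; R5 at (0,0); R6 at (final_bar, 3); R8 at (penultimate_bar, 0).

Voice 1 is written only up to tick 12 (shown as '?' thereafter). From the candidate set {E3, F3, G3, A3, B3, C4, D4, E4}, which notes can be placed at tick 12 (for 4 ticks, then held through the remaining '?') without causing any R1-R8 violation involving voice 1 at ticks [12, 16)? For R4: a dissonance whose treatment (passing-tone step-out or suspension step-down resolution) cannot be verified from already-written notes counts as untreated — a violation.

E3: violates R2,R7
F3: violates R4
G3: legal
A3: violates R4
B3: violates R2
C4: legal
D4: violates R4
E4: legal

{C4, E4, G3}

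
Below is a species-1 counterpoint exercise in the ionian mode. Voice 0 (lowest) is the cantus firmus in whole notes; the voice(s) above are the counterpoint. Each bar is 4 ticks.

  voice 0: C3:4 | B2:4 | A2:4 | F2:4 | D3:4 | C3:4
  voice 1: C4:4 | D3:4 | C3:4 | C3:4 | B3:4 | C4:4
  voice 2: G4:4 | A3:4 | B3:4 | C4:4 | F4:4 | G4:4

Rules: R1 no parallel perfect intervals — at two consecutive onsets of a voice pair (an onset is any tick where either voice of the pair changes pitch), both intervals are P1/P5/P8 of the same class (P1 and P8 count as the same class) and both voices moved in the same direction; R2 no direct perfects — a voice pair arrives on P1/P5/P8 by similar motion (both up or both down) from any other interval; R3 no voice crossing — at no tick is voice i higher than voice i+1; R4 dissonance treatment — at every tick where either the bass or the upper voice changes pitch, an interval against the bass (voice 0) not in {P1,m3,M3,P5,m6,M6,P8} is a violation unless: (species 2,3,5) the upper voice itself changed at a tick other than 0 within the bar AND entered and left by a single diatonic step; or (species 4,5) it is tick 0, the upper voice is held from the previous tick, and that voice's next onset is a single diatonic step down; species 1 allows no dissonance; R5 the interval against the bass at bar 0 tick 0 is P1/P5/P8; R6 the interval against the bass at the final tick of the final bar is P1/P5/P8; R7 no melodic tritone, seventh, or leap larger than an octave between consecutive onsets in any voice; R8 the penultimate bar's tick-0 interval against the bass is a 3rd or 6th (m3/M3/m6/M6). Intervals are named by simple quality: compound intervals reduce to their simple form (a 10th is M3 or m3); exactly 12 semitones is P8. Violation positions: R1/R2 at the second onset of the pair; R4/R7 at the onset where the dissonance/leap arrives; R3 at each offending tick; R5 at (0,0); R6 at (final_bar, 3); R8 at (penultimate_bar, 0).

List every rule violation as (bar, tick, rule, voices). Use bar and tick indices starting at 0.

(1, 0, R1, (1, 2))
(1, 0, R4, (0, 2))
(1, 0, R7, (1,))
(1, 0, R7, (2,))
(2, 0, R4, (0, 2))
(4, 0, R7, (1,))
(5, 0, R2, (1, 2))

bar 0: v0=C3 v1=C4 v2=G4 downbeat P5
bar 1: v0=B2 v1=D3 v2=A3 downbeat m7
bar 2: v0=A2 v1=C3 v2=B3 downbeat M2
bar 3: v0=F2 v1=C3 v2=C4 downbeat P5
bar 4: v0=D3 v1=B3 v2=F4 downbeat m3
bar 5: v0=C3 v1=C4 v2=G4 downbeat P5
  -> R1 @ bar 1 tick 0 v(1, 2): C4/G4 P5 -> D3/A3 P5 similar
  -> R4 @ bar 1 tick 0 v(0, 2): B2/A3 m7 untreated
  -> R7 @ bar 1 tick 0 v(1,): C4->D3 leap 10st
  -> R7 @ bar 1 tick 0 v(2,): G4->A3 leap 10st
  -> R4 @ bar 2 tick 0 v(0, 2): A2/B3 M2 untreated
  -> R7 @ bar 4 tick 0 v(1,): C3->B3 leap 11st
  -> R2 @ bar 5 tick 0 v(1, 2): B3/F4 TT -> C4/G4 P5 similar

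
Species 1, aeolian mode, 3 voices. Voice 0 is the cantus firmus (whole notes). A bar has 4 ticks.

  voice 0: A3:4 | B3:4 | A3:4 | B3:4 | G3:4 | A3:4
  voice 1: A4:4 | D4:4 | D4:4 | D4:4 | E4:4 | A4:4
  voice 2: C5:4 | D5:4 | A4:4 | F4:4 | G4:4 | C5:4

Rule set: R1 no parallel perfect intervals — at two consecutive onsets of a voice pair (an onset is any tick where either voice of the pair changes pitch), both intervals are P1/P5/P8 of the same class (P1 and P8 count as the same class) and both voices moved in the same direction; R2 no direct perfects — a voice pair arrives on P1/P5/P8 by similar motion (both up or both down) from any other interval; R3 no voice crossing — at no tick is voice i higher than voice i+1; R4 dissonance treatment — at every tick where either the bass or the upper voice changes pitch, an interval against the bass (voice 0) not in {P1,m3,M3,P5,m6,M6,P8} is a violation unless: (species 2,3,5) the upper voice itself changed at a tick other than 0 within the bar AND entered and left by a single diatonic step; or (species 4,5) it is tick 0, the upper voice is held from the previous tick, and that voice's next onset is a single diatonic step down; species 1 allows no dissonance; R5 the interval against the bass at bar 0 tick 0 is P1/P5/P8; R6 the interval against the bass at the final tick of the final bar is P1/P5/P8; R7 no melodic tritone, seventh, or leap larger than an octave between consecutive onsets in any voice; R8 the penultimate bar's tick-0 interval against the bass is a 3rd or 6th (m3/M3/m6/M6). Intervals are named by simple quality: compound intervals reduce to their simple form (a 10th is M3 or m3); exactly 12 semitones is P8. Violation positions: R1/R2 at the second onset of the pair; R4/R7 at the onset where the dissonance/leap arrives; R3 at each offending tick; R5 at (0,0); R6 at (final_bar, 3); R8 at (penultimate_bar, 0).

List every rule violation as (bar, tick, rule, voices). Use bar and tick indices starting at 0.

(0, 0, R5, (0, 2))
(2, 0, R2, (0, 2))
(2, 0, R4, (0, 1))
(3, 0, R4, (0, 2))
(4, 0, R8, (0, 2))
(5, 0, R2, (0, 1))
(5, 3, R6, (0, 2))

bar 0: v0=A3 v1=A4 v2=C5 downbeat m3
bar 1: v0=B3 v1=D4 v2=D5 downbeat m3
bar 2: v0=A3 v1=D4 v2=A4 downbeat P8
bar 3: v0=B3 v1=D4 v2=F4 downbeat TT
bar 4: v0=G3 v1=E4 v2=G4 downbeat P8
bar 5: v0=A3 v1=A4 v2=C5 downbeat m3
  -> R5 @ bar 0 tick 0 v(0, 2): opens on m3
  -> R2 @ bar 2 tick 0 v(0, 2): B3/D5 m3 -> A3/A4 P8 similar
  -> R4 @ bar 2 tick 0 v(0, 1): A3/D4 P4 untreated
  -> R4 @ bar 3 tick 0 v(0, 2): B3/F4 TT untreated
  -> R8 @ bar 4 tick 0 v(0, 2): penult P8 not 3rd/6th
  -> R2 @ bar 5 tick 0 v(0, 1): G3/E4 M6 -> A3/A4 P8 similar
  -> R6 @ bar 5 tick 3 v(0, 2): closes on m3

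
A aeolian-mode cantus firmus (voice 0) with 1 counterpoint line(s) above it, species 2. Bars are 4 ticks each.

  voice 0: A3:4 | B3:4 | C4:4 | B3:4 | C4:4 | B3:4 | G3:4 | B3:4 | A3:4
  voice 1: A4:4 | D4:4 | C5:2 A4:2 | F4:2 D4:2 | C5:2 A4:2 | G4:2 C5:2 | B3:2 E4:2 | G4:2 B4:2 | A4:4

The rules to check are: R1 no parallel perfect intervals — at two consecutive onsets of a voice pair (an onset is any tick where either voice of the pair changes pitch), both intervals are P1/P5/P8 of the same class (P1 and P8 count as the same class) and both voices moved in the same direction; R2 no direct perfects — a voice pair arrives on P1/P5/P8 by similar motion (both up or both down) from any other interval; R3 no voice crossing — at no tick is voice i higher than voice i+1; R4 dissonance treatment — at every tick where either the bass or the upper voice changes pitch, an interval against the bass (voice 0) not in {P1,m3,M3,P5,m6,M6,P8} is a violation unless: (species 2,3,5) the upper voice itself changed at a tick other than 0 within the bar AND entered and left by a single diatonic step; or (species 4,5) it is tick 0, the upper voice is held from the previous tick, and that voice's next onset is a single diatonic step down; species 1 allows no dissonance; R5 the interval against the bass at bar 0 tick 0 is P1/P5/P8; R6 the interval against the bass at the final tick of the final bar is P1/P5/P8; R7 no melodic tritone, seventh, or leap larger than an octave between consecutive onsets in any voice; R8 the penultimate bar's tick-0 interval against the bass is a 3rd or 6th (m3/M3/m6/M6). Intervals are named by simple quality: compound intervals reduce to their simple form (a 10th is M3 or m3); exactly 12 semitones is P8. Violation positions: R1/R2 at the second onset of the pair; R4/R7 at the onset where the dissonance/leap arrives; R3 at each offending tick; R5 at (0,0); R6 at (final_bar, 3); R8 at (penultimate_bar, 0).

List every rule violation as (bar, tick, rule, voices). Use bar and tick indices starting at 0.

bar 0: v0=A3 v1=A4 downbeat P8
bar 1: v0=B3 v1=D4 downbeat m3
bar 2: v0=C4 v1=C5 downbeat P8
bar 3: v0=B3 v1=F4 downbeat TT
bar 4: v0=C4 v1=C5 downbeat P8
bar 5: v0=B3 v1=G4 downbeat m6
bar 6: v0=G3 v1=B3 downbeat M3
bar 7: v0=B3 v1=G4 downbeat m6
bar 8: v0=A3 v1=A4 downbeat P8
  -> R2 @ bar 2 tick 0 v(0, 1): B3/D4 m3 -> C4/C5 P8 similar
  -> R7 @ bar 2 tick 0 v(1,): D4->C5 leap 10st
  -> R4 @ bar 3 tick 0 v(0, 1): B3/F4 TT untreated
  -> R2 @ bar 4 tick 0 v(0, 1): B3/D4 m3 -> C4/C5 P8 similar
  -> R7 @ bar 4 tick 0 v(1,): D4->C5 leap 10st
  -> R4 @ bar 5 tick 2 v(0, 1): B3/C5 m2 untreated
  -> R7 @ bar 6 tick 0 v(1,): C5->B3 leap 13st
  -> R1 @ bar 8 tick 0 v(0, 1): B3/B4 P8 -> A3/A4 P8 similar

(2, 0, R2, (0, 1))
(2, 0, R7, (1,))
(3, 0, R4, (0, 1))
(4, 0, R2, (0, 1))
(4, 0, R7, (1,))
(5, 2, R4, (0, 1))
(6, 0, R7, (1,))
(8, 0, R1, (0, 1))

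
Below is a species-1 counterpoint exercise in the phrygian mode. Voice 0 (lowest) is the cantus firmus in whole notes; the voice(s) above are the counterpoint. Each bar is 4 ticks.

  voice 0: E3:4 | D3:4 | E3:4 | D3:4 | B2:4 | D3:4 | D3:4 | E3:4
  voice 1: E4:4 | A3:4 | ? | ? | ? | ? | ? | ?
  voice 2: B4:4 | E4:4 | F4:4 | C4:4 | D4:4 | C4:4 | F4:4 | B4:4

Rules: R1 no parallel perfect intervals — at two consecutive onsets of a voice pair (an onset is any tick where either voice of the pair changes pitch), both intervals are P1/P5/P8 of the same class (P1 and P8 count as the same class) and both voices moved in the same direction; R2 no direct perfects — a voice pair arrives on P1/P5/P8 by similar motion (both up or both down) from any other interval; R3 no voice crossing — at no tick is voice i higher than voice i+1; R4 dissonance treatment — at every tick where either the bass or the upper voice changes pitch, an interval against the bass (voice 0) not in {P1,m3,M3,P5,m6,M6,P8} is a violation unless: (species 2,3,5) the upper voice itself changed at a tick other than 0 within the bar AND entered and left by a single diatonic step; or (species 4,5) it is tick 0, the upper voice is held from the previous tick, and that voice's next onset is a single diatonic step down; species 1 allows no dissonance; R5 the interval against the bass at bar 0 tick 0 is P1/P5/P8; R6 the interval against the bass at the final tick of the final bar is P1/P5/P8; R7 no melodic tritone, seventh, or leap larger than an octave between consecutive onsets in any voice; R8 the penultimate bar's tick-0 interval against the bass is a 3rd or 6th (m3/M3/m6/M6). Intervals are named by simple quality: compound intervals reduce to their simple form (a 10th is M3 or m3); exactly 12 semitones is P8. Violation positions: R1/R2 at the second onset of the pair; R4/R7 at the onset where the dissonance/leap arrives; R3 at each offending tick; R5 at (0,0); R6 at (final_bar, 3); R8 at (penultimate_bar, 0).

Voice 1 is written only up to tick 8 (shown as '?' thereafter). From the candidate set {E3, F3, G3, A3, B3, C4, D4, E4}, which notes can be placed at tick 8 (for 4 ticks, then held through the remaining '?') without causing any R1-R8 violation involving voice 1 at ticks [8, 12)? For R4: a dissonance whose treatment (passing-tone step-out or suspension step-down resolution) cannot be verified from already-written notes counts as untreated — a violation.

{C4, E3, G3}

E3: legal
F3: violates R4
G3: legal
A3: violates R4
B3: violates R1
C4: legal
D4: violates R4
E4: violates R2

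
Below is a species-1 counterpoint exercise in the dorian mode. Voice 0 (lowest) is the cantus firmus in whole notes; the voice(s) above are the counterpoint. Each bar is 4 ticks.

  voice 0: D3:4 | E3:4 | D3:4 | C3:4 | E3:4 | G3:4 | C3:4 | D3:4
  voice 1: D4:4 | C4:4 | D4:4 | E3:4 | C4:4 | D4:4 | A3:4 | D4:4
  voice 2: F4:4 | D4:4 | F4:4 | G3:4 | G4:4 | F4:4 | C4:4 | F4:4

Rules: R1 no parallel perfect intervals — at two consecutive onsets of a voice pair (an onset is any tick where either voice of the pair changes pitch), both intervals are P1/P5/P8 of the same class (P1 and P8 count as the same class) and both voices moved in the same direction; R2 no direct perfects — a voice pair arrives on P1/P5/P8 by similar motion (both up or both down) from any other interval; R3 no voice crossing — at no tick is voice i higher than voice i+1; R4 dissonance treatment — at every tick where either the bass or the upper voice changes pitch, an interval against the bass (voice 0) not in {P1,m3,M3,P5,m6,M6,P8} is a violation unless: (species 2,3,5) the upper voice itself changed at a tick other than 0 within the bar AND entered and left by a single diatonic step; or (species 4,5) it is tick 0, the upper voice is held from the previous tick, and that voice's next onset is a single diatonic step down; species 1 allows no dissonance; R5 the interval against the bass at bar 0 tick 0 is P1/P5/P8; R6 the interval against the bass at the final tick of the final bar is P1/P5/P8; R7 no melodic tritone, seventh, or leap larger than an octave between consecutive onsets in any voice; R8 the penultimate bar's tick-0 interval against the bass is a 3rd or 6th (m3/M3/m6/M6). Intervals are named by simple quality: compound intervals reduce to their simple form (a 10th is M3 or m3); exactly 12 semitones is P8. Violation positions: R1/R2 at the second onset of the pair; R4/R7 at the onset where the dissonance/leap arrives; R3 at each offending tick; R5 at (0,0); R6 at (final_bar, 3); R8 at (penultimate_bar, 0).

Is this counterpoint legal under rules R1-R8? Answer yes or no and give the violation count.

No (12 violations)

bar 0: v0=D3 v1=D4 v2=F4 (m3)
bar 1: v0=E3 v1=C4 v2=D4 (m7)
bar 2: v0=D3 v1=D4 v2=F4 (m3)
bar 3: v0=C3 v1=E3 v2=G3 (P5)
bar 4: v0=E3 v1=C4 v2=G4 (m3)
bar 5: v0=G3 v1=D4 v2=F4 (m7)
bar 6: v0=C3 v1=A3 v2=C4 (P8)
bar 7: v0=D3 v1=D4 v2=F4 (m3)
  R5 @ bar0.0: opens on m3
  R4 @ bar1.0: E3/D4 m7 untreated
  R2 @ bar3.0: D3/F4 m3 -> C3/G3 P5 similar
  R7 @ bar3.0: D4->E3 leap 10st
  R7 @ bar3.0: F4->G3 leap 10st
  R2 @ bar4.0: E3/G3 m3 -> C4/G4 P5 similar
  R2 @ bar5.0: E3/C4 m6 -> G3/D4 P5 similar
  R4 @ bar5.0: G3/F4 m7 untreated
  R2 @ bar6.0: G3/F4 m7 -> C3/C4 P8 similar
  R8 @ bar6.0: penult P8 not 3rd/6th
  R2 @ bar7.0: C3/A3 M6 -> D3/D4 P8 similar
  R6 @ bar7.3: closes on m3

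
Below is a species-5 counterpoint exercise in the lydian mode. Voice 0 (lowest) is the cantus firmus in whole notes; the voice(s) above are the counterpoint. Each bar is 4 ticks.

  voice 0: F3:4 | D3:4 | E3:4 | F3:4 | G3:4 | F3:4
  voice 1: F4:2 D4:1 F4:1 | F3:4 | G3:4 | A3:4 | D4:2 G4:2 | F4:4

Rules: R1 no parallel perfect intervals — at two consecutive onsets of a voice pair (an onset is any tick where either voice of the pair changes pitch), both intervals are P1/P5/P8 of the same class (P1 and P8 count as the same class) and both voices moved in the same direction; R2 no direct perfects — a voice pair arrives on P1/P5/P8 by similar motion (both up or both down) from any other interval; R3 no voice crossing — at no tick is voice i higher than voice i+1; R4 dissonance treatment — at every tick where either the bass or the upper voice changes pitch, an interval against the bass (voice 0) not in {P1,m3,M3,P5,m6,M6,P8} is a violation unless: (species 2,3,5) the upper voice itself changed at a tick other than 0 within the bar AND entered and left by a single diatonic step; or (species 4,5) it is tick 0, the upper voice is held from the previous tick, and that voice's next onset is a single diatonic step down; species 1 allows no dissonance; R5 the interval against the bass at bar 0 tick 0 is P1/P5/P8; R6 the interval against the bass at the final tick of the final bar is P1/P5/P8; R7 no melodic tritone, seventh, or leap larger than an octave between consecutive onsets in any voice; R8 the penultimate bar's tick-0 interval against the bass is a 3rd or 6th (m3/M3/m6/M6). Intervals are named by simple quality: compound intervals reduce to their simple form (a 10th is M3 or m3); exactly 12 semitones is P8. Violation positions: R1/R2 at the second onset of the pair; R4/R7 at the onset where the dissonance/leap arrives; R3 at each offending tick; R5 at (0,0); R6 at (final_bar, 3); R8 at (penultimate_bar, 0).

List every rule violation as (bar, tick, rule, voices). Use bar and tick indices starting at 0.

(4, 0, R2, (0, 1))
(4, 0, R8, (0, 1))
(5, 0, R1, (0, 1))

bar 0: v0=F3 v1=F4 downbeat P8
bar 1: v0=D3 v1=F3 downbeat m3
bar 2: v0=E3 v1=G3 downbeat m3
bar 3: v0=F3 v1=A3 downbeat M3
bar 4: v0=G3 v1=D4 downbeat P5
bar 5: v0=F3 v1=F4 downbeat P8
  -> R2 @ bar 4 tick 0 v(0, 1): F3/A3 M3 -> G3/D4 P5 similar
  -> R8 @ bar 4 tick 0 v(0, 1): penult P5 not 3rd/6th
  -> R1 @ bar 5 tick 0 v(0, 1): G3/G4 P8 -> F3/F4 P8 similar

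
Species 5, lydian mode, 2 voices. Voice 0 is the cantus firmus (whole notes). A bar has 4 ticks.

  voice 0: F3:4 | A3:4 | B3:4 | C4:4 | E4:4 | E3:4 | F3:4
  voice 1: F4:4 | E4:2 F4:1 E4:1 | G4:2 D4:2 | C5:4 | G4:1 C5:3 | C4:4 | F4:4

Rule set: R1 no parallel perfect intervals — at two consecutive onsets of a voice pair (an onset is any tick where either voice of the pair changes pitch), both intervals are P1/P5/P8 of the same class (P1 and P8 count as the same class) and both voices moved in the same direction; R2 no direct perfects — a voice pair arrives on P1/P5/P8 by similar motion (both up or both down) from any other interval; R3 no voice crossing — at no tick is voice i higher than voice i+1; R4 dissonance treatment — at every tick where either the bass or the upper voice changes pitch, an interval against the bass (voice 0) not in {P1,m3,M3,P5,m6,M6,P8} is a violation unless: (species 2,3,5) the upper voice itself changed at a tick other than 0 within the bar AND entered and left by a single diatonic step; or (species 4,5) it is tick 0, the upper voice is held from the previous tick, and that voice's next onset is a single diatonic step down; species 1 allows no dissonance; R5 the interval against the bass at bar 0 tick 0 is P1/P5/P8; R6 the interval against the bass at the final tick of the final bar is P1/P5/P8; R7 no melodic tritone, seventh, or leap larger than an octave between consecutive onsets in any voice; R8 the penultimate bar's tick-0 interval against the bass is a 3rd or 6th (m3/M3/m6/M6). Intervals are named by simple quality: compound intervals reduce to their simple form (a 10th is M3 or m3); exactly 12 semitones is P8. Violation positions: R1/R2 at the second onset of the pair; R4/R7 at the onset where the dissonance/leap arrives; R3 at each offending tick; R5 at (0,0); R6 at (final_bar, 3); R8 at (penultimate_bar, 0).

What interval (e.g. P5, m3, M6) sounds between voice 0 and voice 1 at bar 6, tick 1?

voice 0=F3 voice 1=F4 -> P8

P8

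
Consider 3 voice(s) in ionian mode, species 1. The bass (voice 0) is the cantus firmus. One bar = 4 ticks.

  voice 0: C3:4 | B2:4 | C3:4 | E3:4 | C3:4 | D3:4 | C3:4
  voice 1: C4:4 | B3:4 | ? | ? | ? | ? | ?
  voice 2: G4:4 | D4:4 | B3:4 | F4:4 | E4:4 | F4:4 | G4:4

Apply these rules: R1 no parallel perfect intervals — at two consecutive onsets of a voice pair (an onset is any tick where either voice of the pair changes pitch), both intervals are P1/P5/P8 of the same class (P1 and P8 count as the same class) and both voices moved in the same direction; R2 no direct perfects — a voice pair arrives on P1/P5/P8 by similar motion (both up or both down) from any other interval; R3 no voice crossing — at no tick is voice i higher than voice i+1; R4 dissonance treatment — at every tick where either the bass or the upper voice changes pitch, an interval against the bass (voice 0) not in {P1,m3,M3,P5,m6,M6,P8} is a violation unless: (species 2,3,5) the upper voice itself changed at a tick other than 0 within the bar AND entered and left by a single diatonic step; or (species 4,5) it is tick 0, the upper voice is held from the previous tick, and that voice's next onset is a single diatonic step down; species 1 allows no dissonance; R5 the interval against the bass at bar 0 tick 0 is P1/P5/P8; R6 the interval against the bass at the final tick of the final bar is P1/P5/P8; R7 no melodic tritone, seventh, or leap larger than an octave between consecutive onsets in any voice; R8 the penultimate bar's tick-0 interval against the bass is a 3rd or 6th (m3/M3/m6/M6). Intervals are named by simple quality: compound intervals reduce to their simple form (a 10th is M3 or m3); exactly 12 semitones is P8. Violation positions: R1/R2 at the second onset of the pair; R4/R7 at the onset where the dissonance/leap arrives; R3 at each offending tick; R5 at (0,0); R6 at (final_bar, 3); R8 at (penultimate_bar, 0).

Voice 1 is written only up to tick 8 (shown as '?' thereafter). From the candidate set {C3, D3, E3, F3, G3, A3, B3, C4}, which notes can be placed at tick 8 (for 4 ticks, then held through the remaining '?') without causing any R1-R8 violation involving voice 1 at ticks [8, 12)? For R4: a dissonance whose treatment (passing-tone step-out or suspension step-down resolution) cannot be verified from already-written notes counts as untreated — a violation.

C3: violates R7
D3: violates R4
E3: violates R2
F3: violates R4,R7
G3: legal
A3: legal
B3: violates R4
C4: violates R1,R3

{A3, G3}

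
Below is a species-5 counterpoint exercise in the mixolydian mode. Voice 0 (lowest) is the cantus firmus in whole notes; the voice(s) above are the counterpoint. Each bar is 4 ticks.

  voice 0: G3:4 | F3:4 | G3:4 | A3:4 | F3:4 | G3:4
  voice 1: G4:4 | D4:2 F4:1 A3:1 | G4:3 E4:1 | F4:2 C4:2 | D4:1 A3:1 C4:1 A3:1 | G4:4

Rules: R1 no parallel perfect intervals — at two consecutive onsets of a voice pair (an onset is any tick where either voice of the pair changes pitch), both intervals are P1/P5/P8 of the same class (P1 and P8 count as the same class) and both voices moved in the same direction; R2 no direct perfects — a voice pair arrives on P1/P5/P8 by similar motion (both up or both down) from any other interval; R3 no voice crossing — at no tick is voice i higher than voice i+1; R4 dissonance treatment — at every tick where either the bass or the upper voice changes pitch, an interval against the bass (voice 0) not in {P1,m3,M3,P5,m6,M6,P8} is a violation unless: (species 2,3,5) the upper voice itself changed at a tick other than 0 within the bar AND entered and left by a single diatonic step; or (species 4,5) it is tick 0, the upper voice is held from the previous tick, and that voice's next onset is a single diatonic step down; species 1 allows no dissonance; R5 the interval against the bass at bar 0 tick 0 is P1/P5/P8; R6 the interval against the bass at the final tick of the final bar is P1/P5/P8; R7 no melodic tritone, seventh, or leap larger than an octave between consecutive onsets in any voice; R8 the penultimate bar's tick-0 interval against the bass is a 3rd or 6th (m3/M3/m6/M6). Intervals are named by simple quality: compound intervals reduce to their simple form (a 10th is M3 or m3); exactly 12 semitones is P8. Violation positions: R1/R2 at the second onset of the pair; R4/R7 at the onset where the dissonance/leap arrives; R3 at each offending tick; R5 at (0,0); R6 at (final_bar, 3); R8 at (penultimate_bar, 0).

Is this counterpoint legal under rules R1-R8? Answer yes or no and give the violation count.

bar 0: v0=G3 v1=G4 (P8)
bar 1: v0=F3 v1=D4 (M6)
bar 2: v0=G3 v1=G4 (P8)
bar 3: v0=A3 v1=F4 (m6)
bar 4: v0=F3 v1=D4 (M6)
bar 5: v0=G3 v1=G4 (P8)
  R2 @ bar2.0: F3/A3 M3 -> G3/G4 P8 similar
  R7 @ bar2.0: A3->G4 leap 10st
  R2 @ bar5.0: F3/A3 M3 -> G3/G4 P8 similar
  R7 @ bar5.0: A3->G4 leap 10st

No (4 violations)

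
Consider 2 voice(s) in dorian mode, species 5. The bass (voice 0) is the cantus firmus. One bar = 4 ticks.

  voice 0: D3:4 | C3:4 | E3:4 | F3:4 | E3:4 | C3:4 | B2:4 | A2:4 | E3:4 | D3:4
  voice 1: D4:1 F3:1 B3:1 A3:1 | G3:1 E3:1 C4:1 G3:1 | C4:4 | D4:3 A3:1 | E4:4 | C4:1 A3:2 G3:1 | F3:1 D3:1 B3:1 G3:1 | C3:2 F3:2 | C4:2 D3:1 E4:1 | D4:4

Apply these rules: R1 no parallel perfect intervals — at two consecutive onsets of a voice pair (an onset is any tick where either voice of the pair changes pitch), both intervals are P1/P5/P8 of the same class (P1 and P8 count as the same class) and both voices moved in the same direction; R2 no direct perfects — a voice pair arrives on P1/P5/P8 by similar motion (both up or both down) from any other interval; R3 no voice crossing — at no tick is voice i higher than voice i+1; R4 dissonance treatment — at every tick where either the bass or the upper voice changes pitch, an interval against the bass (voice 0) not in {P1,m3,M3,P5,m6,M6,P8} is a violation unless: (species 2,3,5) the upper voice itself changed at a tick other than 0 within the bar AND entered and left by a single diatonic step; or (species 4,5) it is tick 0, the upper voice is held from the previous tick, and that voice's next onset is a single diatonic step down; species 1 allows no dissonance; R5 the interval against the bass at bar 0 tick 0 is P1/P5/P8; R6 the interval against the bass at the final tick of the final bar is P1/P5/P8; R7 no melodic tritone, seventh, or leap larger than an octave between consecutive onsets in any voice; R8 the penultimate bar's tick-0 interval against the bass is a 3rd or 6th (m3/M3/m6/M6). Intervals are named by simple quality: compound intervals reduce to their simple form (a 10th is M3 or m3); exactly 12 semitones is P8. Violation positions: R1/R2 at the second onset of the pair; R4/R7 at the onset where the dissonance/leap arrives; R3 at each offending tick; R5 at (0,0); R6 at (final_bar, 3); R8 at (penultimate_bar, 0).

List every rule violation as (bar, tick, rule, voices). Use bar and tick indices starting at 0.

bar 0: v0=D3 v1=D4 downbeat P8
bar 1: v0=C3 v1=G3 downbeat P5
bar 2: v0=E3 v1=C4 downbeat m6
bar 3: v0=F3 v1=D4 downbeat M6
bar 4: v0=E3 v1=E4 downbeat P8
bar 5: v0=C3 v1=C4 downbeat P8
bar 6: v0=B2 v1=F3 downbeat TT
bar 7: v0=A2 v1=C3 downbeat m3
bar 8: v0=E3 v1=C4 downbeat m6
bar 9: v0=D3 v1=D4 downbeat P8
  -> R7 @ bar 0 tick 2 v(1,): F3->B3 leap 6st
  -> R1 @ bar 1 tick 0 v(0, 1): D3/A3 P5 -> C3/G3 P5 similar
  -> R1 @ bar 5 tick 0 v(0, 1): E3/E4 P8 -> C3/C4 P8 similar
  -> R4 @ bar 6 tick 0 v(0, 1): B2/F3 TT untreated
  -> R3 @ bar 8 tick 2 v(0, 1): E3 above D3
  -> R4 @ bar 8 tick 2 v(0, 1): E3/D3 M2 untreated
  -> R7 @ bar 8 tick 2 v(1,): C4->D3 leap 10st
  -> R7 @ bar 8 tick 3 v(1,): D3->E4 leap 14st
  -> R1 @ bar 9 tick 0 v(0, 1): E3/E4 P8 -> D3/D4 P8 similar

(0, 2, R7, (1,))
(1, 0, R1, (0, 1))
(5, 0, R1, (0, 1))
(6, 0, R4, (0, 1))
(8, 2, R3, (0, 1))
(8, 2, R4, (0, 1))
(8, 2, R7, (1,))
(8, 3, R7, (1,))
(9, 0, R1, (0, 1))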